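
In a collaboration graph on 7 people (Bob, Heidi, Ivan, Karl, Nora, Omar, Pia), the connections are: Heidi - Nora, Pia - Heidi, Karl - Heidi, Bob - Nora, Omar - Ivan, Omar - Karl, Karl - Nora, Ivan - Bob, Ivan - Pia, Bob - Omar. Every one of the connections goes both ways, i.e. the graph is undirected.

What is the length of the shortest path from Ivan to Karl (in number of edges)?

Distance 0: Ivan.
Distance 1: Bob, Omar, Pia.
Distance 2: Heidi, Karl, Nora — contains Karl.

2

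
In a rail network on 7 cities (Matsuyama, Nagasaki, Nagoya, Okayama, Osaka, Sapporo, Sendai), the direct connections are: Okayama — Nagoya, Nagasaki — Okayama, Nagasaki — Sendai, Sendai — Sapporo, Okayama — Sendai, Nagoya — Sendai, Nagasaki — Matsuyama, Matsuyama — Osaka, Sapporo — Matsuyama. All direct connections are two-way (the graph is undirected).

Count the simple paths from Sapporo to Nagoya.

7

Sapporo–Matsuyama–Nagasaki–Okayama–Nagoya
Sapporo–Matsuyama–Nagasaki–Okayama–Sendai–Nagoya
Sapporo–Matsuyama–Nagasaki–Sendai–Nagoya
Sapporo–Matsuyama–Nagasaki–Sendai–Okayama–Nagoya
Sapporo–Sendai–Nagasaki–Okayama–Nagoya
Sapporo–Sendai–Nagoya
Sapporo–Sendai–Okayama–Nagoya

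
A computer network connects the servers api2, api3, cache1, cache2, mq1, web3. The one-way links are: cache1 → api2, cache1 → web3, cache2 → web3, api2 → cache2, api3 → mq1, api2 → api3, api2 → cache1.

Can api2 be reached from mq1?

No

mq1 has no outgoing edges, so nothing is reachable from it.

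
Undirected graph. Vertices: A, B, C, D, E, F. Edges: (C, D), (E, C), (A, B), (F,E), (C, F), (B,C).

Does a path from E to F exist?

Explore from E.
Distance 1: reach C, F.
Found F.

Yes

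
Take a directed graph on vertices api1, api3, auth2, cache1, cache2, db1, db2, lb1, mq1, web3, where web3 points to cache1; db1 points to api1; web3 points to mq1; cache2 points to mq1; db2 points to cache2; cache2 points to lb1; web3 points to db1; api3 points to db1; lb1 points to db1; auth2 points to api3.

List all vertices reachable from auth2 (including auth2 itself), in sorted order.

Start at auth2.
Its neighbours: api3.
Then their neighbours: db1.
Then next layer: api1.
Nothing further is reachable.

api1, api3, auth2, db1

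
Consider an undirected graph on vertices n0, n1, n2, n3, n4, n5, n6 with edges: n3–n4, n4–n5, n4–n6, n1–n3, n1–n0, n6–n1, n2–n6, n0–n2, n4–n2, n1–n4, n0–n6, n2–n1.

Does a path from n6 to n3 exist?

Yes

Explore from n6.
Distance 1: reach n0, n1, n2, n4.
Distance 2: reach n3, n5.
Found n3.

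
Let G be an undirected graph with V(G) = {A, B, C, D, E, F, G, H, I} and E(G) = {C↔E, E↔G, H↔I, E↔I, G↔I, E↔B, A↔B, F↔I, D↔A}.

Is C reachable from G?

Yes

Explore from G.
Distance 1: reach E, I.
Distance 2: reach B, C, F, H.
Found C.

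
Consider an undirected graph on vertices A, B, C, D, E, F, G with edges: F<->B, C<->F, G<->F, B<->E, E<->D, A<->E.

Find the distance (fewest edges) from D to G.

4

Distance 0: D.
Distance 1: E.
Distance 2: A, B.
Distance 3: F.
Distance 4: C, G — contains G.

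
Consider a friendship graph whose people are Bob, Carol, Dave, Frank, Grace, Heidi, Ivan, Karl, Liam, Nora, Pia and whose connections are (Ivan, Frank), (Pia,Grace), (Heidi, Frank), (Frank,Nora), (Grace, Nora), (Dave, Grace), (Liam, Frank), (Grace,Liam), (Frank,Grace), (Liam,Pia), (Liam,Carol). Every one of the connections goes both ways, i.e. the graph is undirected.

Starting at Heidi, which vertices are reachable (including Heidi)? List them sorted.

Start at Heidi.
Its neighbours: Frank.
Then their neighbours: Grace, Ivan, Liam, Nora.
Then next layer: Carol, Dave, Pia.
Nothing further is reachable.

Carol, Dave, Frank, Grace, Heidi, Ivan, Liam, Nora, Pia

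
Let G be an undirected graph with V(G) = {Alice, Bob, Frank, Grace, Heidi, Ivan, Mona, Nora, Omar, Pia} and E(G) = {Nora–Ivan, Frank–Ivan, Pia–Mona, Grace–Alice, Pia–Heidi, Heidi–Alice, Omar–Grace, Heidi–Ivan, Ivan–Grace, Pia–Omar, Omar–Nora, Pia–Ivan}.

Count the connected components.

2

From Alice: component {Alice, Frank, Grace, Heidi, Ivan, Mona, Nora, Omar, Pia}.
From Bob: component {Bob}.
That's 2 components.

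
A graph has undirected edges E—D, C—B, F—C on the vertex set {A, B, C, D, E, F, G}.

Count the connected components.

4

From A: component {A}.
From B: component {B, C, F}.
From D: component {D, E}.
From G: component {G}.
That's 4 components.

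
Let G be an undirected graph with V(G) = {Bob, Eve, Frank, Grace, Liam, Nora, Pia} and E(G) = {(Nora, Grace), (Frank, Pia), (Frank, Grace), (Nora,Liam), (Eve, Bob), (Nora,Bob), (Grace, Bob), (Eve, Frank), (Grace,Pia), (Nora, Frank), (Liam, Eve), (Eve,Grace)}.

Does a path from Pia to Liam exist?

Yes

Explore from Pia.
Distance 1: reach Frank, Grace.
Distance 2: reach Bob, Eve, Nora.
Distance 3: reach Liam.
Found Liam.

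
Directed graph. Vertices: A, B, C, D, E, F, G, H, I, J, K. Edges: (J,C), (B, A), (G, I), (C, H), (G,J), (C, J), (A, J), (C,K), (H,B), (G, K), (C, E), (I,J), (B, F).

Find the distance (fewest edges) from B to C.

3

Distance 0: B.
Distance 1: A, F.
Distance 2: J.
Distance 3: C — contains C.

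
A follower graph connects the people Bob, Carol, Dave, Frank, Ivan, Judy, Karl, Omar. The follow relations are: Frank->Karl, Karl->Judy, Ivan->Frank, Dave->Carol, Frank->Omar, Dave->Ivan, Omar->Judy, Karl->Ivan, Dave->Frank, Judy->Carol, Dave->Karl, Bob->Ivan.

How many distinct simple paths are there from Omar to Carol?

Omar→Judy→Carol

1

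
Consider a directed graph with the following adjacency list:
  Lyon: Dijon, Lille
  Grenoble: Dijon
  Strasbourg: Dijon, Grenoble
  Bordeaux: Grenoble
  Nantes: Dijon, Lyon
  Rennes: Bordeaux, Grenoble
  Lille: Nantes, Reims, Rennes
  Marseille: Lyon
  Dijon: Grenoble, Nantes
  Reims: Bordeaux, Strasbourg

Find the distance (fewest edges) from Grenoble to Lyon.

Distance 0: Grenoble.
Distance 1: Dijon.
Distance 2: Nantes.
Distance 3: Lyon — contains Lyon.

3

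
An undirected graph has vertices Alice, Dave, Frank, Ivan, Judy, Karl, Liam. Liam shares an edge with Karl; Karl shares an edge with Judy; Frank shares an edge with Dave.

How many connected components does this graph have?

From Alice: component {Alice}.
From Dave: component {Dave, Frank}.
From Ivan: component {Ivan}.
From Judy: component {Judy, Karl, Liam}.
That's 4 components.

4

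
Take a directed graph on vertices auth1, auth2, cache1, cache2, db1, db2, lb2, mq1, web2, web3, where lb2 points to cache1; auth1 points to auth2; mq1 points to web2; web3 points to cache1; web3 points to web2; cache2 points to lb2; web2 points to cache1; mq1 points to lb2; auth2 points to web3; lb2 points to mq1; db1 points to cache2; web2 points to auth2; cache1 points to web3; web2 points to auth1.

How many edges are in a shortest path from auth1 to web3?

Distance 0: auth1.
Distance 1: auth2.
Distance 2: web3 — contains web3.

2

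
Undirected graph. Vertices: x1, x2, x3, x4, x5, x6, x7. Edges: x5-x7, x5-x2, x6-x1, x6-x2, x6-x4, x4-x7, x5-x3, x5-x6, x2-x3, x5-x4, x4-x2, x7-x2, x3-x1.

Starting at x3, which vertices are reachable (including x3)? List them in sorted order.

Start at x3.
Its neighbours: x1, x2, x5.
Then their neighbours: x4, x6, x7.
Every vertex is now reached.

x1, x2, x3, x4, x5, x6, x7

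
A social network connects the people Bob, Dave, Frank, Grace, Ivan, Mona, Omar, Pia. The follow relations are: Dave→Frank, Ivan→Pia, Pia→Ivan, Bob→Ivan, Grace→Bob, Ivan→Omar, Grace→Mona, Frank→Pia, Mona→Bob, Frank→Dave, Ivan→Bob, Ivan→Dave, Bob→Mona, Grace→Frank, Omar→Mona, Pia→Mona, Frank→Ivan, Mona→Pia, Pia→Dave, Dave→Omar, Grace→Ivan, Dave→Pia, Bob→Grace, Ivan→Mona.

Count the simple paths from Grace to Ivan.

Grace→Bob→Ivan
Grace→Bob→Mona→Pia→Dave→Frank→Ivan
Grace→Bob→Mona→Pia→Ivan
Grace→Frank→Dave→Omar→Mona→Bob→Ivan
Grace→Frank→Dave→Omar→Mona→Pia→Ivan
Grace→Frank→Dave→Pia→Ivan
Grace→Frank→Dave→Pia→Mona→Bob→Ivan
Grace→Frank→Ivan
Grace→Frank→Pia→Dave→Omar→Mona→Bob→Ivan
Grace→Frank→Pia→Ivan
Grace→Frank→Pia→Mona→Bob→Ivan
Grace→Ivan
Grace→Mona→Bob→Ivan
Grace→Mona→Pia→Dave→Frank→Ivan
Grace→Mona→Pia→Ivan

15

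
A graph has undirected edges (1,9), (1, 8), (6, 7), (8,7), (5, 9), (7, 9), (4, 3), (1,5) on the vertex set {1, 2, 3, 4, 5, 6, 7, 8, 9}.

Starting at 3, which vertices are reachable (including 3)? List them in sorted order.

Start at 3.
Its neighbours: 4.
Nothing further is reachable.

3, 4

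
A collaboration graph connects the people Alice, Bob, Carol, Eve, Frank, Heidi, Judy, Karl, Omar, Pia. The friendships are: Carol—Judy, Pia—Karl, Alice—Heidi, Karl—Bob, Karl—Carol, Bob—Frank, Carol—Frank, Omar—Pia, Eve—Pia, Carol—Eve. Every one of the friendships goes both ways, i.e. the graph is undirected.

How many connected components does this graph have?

From Alice: component {Alice, Heidi}.
From Bob: component {Bob, Carol, Eve, Frank, Judy, Karl, Omar, Pia}.
That's 2 components.

2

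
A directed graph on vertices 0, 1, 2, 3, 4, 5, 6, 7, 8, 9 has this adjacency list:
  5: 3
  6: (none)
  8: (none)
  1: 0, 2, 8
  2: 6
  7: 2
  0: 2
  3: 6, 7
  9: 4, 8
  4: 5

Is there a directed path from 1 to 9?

Explore from 1.
Distance 1: reach 0, 2, 8.
Distance 2: reach 6.
The search from 1 is exhausted; no directed path reaches 9.

No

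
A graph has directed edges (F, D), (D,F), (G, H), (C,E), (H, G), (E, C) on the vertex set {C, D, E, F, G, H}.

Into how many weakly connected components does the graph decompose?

3

From C: component {C, E}.
From D: component {D, F}.
From G: component {G, H}.
That's 3 components.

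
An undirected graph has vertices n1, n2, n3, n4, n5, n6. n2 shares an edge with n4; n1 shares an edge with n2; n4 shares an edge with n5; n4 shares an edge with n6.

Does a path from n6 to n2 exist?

Explore from n6.
Distance 1: reach n4.
Distance 2: reach n2, n5.
Found n2.

Yes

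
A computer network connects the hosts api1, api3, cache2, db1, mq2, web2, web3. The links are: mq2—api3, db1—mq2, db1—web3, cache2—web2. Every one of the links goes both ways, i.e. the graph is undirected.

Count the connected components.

From api1: component {api1}.
From api3: component {api3, db1, mq2, web3}.
From cache2: component {cache2, web2}.
That's 3 components.

3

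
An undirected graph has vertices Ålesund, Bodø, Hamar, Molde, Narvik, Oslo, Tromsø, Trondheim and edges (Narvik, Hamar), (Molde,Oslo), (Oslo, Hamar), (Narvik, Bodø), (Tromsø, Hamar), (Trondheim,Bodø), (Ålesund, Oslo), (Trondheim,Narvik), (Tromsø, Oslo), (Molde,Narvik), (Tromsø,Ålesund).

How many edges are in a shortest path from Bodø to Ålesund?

Distance 0: Bodø.
Distance 1: Narvik, Trondheim.
Distance 2: Hamar, Molde.
Distance 3: Oslo, Tromsø.
Distance 4: Ålesund — contains Ålesund.

4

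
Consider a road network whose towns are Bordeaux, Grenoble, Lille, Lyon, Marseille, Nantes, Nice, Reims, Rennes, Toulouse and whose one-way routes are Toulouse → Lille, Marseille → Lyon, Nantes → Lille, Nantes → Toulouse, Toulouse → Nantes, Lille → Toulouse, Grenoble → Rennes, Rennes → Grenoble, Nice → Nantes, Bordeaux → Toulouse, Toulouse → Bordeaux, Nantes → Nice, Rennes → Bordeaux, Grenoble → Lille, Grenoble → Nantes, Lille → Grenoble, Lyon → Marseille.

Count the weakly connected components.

From Bordeaux: component {Bordeaux, Grenoble, Lille, Nantes, Nice, Rennes, Toulouse}.
From Lyon: component {Lyon, Marseille}.
From Reims: component {Reims}.
That's 3 components.

3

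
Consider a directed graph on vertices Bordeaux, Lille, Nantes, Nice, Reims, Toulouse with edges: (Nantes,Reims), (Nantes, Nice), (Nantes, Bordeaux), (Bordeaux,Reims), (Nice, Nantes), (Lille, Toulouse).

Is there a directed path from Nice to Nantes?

Yes

Explore from Nice.
Distance 1: reach Nantes.
Found Nantes.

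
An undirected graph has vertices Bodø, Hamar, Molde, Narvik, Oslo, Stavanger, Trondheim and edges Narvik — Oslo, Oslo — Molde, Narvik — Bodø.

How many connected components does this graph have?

From Bodø: component {Bodø, Molde, Narvik, Oslo}.
From Hamar: component {Hamar}.
From Stavanger: component {Stavanger}.
From Trondheim: component {Trondheim}.
That's 4 components.

4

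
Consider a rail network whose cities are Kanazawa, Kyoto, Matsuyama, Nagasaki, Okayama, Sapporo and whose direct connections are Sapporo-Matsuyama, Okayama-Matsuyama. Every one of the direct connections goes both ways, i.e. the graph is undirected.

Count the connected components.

From Kanazawa: component {Kanazawa}.
From Kyoto: component {Kyoto}.
From Matsuyama: component {Matsuyama, Okayama, Sapporo}.
From Nagasaki: component {Nagasaki}.
That's 4 components.

4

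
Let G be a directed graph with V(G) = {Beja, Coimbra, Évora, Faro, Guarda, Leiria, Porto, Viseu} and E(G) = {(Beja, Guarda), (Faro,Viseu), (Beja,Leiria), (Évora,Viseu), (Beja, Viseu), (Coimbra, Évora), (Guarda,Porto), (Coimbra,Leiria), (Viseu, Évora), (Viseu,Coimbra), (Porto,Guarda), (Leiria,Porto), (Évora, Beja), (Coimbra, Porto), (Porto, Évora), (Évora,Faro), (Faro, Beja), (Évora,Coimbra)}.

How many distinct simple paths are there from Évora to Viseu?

4

Évora→Beja→Viseu
Évora→Faro→Beja→Viseu
Évora→Faro→Viseu
Évora→Viseu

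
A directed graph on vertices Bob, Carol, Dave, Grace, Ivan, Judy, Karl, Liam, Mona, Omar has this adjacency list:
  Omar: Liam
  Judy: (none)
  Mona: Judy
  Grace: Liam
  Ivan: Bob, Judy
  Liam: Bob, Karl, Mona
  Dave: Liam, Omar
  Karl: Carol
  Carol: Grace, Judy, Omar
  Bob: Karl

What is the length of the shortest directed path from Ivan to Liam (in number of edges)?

5

Distance 0: Ivan.
Distance 1: Bob, Judy.
Distance 2: Karl.
Distance 3: Carol.
Distance 4: Grace, Omar.
Distance 5: Liam — contains Liam.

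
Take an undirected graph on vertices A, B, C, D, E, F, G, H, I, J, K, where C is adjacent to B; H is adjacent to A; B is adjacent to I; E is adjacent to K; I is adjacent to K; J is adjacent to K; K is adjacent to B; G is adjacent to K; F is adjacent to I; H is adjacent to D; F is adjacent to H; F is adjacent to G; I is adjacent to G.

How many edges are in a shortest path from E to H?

4

Distance 0: E.
Distance 1: K.
Distance 2: B, G, I, J.
Distance 3: C, F.
Distance 4: H — contains H.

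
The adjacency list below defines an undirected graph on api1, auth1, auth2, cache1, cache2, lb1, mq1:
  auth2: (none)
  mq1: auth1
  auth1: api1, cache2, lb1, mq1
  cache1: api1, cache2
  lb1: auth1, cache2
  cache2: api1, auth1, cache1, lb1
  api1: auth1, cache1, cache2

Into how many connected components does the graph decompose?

2

From api1: component {api1, auth1, cache1, cache2, lb1, mq1}.
From auth2: component {auth2}.
That's 2 components.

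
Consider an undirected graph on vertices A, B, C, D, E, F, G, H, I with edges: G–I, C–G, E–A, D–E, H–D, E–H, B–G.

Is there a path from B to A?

No

Explore from B.
Distance 1: reach G.
Distance 2: reach C, I.
The search is exhausted without reaching A; it lies in a different component.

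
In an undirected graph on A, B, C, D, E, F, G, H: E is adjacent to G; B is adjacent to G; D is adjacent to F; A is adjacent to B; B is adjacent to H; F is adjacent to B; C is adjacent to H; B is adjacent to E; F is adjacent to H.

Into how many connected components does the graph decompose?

From A: component {A, B, C, D, E, F, G, H}.
That's 1 component.

1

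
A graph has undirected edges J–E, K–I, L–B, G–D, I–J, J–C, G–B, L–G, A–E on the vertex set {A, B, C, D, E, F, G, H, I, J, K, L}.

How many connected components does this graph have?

4

From A: component {A, C, E, I, J, K}.
From B: component {B, D, G, L}.
From F: component {F}.
From H: component {H}.
That's 4 components.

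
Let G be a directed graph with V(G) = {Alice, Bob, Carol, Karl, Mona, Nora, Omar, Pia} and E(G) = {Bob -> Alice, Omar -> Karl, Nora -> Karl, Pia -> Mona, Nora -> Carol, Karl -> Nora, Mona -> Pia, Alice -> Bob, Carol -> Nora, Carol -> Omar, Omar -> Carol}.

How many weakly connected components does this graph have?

From Alice: component {Alice, Bob}.
From Carol: component {Carol, Karl, Nora, Omar}.
From Mona: component {Mona, Pia}.
That's 3 components.

3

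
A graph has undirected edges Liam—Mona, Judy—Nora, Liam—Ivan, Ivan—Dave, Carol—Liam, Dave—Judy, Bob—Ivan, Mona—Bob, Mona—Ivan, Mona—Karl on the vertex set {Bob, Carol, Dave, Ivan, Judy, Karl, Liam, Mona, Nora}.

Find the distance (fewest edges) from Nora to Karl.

5

Distance 0: Nora.
Distance 1: Judy.
Distance 2: Dave.
Distance 3: Ivan.
Distance 4: Bob, Liam, Mona.
Distance 5: Carol, Karl — contains Karl.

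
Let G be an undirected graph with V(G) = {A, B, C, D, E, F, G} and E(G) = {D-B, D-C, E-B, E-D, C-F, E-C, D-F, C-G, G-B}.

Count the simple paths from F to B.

F–C–D–B
F–C–D–E–B
F–C–E–B
F–C–E–D–B
F–C–G–B
F–D–B
F–D–C–E–B
F–D–C–G–B
F–D–E–B
F–D–E–C–G–B

10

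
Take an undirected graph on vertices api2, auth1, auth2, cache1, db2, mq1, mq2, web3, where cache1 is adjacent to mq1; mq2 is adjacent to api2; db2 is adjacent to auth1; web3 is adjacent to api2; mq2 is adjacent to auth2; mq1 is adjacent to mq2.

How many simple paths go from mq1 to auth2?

mq1–mq2–auth2

1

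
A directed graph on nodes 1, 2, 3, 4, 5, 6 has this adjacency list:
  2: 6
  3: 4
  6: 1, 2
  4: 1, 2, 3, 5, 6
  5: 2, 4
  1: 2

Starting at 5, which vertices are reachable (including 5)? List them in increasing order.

1, 2, 3, 4, 5, 6

Start at 5.
Its neighbours: 2, 4.
Then their neighbours: 1, 3, 6.
Every vertex is now reached.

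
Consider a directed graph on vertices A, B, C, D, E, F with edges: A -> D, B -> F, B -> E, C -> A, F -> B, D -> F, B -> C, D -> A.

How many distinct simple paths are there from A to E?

A→D→F→B→E

1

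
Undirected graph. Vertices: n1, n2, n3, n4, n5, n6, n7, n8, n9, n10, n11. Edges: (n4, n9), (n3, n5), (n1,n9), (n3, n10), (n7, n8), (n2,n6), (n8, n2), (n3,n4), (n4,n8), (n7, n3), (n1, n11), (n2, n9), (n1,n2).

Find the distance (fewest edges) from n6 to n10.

Distance 0: n6.
Distance 1: n2.
Distance 2: n1, n8, n9.
Distance 3: n4, n7, n11.
Distance 4: n3.
Distance 5: n5, n10 — contains n10.

5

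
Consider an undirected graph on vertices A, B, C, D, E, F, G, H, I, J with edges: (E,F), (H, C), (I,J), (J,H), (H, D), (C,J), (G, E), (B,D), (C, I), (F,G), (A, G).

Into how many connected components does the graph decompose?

2

From A: component {A, E, F, G}.
From B: component {B, C, D, H, I, J}.
That's 2 components.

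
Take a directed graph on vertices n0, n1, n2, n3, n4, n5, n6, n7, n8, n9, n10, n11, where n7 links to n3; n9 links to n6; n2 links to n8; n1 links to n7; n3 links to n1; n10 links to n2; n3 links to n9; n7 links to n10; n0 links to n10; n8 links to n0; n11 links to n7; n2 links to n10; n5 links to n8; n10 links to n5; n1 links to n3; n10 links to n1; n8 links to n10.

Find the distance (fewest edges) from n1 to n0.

5

Distance 0: n1.
Distance 1: n3, n7.
Distance 2: n9, n10.
Distance 3: n2, n5, n6.
Distance 4: n8.
Distance 5: n0 — contains n0.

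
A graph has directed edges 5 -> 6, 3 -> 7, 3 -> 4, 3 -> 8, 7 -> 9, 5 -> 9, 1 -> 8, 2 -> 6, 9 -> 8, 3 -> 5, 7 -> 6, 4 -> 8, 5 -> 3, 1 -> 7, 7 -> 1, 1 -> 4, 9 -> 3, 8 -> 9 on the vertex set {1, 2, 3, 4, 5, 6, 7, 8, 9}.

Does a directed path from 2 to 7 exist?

Explore from 2.
Distance 1: reach 6.
The search from 2 is exhausted; no directed path reaches 7.

No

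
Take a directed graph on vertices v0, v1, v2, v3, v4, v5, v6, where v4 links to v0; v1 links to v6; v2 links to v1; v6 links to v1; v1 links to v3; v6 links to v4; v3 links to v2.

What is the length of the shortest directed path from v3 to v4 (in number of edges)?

Distance 0: v3.
Distance 1: v2.
Distance 2: v1.
Distance 3: v6.
Distance 4: v4 — contains v4.

4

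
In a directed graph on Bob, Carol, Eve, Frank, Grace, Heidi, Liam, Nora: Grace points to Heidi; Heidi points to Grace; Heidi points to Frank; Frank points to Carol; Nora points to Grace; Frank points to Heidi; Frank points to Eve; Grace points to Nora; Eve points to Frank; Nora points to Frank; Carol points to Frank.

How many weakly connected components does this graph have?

From Bob: component {Bob}.
From Carol: component {Carol, Eve, Frank, Grace, Heidi, Nora}.
From Liam: component {Liam}.
That's 3 components.

3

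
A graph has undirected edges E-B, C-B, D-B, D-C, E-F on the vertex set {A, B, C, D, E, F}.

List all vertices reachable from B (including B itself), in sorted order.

B, C, D, E, F

Start at B.
Its neighbours: C, D, E.
Then their neighbours: F.
Nothing further is reachable.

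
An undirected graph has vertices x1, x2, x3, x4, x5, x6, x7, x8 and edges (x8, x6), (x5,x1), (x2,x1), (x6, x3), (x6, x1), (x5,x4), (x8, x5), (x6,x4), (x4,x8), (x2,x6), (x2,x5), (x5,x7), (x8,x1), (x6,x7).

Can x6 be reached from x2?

Explore from x2.
Distance 1: reach x1, x5, x6.
Found x6.

Yes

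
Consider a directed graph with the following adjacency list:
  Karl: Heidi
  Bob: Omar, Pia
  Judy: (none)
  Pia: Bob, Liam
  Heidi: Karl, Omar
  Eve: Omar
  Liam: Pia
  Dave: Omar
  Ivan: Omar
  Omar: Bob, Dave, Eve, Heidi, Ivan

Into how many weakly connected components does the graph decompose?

From Bob: component {Bob, Dave, Eve, Heidi, Ivan, Karl, Liam, Omar, Pia}.
From Judy: component {Judy}.
That's 2 components.

2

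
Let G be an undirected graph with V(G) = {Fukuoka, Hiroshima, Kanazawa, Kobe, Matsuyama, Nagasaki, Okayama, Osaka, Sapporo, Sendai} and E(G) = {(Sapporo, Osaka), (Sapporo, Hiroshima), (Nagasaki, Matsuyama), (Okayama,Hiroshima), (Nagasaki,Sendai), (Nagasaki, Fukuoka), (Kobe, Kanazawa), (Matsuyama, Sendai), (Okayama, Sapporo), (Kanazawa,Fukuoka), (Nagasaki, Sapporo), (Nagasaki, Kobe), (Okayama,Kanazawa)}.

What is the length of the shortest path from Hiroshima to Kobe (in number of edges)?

Distance 0: Hiroshima.
Distance 1: Okayama, Sapporo.
Distance 2: Kanazawa, Nagasaki, Osaka.
Distance 3: Fukuoka, Kobe, Matsuyama, Sendai — contains Kobe.

3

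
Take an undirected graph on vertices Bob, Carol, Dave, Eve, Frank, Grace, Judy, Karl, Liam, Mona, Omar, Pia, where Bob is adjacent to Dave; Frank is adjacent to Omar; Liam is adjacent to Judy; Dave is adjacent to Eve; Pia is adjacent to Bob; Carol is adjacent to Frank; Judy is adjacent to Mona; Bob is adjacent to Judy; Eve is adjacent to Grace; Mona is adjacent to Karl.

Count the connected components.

2

From Bob: component {Bob, Dave, Eve, Grace, Judy, Karl, Liam, Mona, Pia}.
From Carol: component {Carol, Frank, Omar}.
That's 2 components.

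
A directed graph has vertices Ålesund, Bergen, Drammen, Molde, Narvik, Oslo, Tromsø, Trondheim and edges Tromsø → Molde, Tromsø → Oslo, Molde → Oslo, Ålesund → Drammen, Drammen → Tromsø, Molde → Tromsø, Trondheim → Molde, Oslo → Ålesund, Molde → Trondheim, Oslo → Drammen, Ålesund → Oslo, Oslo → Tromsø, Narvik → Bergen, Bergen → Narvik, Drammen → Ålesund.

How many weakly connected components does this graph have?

From Ålesund: component {Ålesund, Drammen, Molde, Oslo, Tromsø, Trondheim}.
From Bergen: component {Bergen, Narvik}.
That's 2 components.

2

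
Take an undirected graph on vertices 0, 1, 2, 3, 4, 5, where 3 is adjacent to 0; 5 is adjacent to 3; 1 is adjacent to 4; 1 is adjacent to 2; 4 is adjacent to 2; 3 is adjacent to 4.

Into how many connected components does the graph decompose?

1

From 0: component {0, 1, 2, 3, 4, 5}.
That's 1 component.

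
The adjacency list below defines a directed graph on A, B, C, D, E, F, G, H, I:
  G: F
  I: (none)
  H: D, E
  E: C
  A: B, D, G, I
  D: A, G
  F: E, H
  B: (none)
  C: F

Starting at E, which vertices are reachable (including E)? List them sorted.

A, B, C, D, E, F, G, H, I

Start at E.
Its neighbours: C.
Then their neighbours: F.
Then next layer: H.
Then next layer: D.
Then next layer: A, G.
Then next layer: B, I.
Every vertex is now reached.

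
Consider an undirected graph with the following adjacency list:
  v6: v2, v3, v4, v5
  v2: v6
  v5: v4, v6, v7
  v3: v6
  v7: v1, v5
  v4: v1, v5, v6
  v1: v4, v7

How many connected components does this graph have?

From v1: component {v1, v2, v3, v4, v5, v6, v7}.
That's 1 component.

1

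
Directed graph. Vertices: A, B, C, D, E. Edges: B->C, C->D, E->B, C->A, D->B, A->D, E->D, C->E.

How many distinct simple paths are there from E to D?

3

E→B→C→A→D
E→B→C→D
E→D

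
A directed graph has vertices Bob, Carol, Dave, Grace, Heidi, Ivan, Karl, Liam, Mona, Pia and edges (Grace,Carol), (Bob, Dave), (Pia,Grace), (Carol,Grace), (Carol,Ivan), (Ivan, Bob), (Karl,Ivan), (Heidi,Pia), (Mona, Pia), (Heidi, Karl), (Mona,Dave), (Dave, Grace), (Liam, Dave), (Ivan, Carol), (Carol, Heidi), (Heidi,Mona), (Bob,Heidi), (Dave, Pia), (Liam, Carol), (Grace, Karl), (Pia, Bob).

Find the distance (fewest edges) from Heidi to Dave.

2

Distance 0: Heidi.
Distance 1: Karl, Mona, Pia.
Distance 2: Bob, Dave, Grace, Ivan — contains Dave.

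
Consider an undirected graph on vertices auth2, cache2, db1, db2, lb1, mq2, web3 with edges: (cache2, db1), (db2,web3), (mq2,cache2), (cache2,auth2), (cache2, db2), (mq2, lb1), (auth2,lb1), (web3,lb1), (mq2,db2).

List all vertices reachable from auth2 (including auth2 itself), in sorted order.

Start at auth2.
Its neighbours: cache2, lb1.
Then their neighbours: db1, db2, mq2, web3.
Every vertex is now reached.

auth2, cache2, db1, db2, lb1, mq2, web3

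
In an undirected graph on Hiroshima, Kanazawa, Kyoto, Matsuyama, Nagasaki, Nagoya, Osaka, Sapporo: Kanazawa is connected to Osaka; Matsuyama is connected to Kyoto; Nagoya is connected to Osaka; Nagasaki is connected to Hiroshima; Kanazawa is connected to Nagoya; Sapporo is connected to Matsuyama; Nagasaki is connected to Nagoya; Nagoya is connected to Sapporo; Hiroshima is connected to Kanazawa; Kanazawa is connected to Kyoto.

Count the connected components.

From Hiroshima: component {Hiroshima, Kanazawa, Kyoto, Matsuyama, Nagasaki, Nagoya, Osaka, Sapporo}.
That's 1 component.

1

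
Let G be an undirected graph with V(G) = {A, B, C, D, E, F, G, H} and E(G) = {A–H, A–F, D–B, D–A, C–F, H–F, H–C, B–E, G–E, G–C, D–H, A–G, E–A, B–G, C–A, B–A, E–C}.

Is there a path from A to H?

Explore from A.
Distance 1: reach B, C, D, E, F, G, H.
Found H.

Yes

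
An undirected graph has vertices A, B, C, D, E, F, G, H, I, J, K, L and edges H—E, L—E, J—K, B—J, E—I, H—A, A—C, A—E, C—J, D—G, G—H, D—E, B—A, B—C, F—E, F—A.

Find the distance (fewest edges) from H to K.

Distance 0: H.
Distance 1: A, E, G.
Distance 2: B, C, D, F, I, L.
Distance 3: J.
Distance 4: K — contains K.

4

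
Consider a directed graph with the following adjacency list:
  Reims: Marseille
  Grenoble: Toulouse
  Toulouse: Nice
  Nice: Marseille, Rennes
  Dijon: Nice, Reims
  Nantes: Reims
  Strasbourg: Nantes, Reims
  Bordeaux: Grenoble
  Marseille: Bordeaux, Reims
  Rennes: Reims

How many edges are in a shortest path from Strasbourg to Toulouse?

Distance 0: Strasbourg.
Distance 1: Nantes, Reims.
Distance 2: Marseille.
Distance 3: Bordeaux.
Distance 4: Grenoble.
Distance 5: Toulouse — contains Toulouse.

5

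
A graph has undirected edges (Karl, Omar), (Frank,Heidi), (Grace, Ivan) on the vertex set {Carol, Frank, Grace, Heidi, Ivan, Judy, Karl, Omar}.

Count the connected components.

5

From Carol: component {Carol}.
From Frank: component {Frank, Heidi}.
From Grace: component {Grace, Ivan}.
From Judy: component {Judy}.
From Karl: component {Karl, Omar}.
That's 5 components.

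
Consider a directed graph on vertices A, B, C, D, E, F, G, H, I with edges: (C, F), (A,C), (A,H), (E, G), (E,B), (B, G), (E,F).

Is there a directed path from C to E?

No

Explore from C.
Distance 1: reach F.
The search from C is exhausted; no directed path reaches E.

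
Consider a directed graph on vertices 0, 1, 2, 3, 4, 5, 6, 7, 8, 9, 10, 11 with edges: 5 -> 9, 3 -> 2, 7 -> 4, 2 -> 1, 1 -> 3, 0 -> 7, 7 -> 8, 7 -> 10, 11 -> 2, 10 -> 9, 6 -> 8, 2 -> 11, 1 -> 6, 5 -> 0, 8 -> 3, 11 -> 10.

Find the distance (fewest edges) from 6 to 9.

6

Distance 0: 6.
Distance 1: 8.
Distance 2: 3.
Distance 3: 2.
Distance 4: 1, 11.
Distance 5: 10.
Distance 6: 9 — contains 9.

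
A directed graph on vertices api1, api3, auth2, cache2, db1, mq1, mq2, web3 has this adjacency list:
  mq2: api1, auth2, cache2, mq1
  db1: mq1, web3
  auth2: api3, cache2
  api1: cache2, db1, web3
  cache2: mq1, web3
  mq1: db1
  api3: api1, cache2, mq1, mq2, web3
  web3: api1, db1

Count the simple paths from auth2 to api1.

auth2→api3→api1
auth2→api3→cache2→mq1→db1→web3→api1
auth2→api3→cache2→web3→api1
auth2→api3→mq1→db1→web3→api1
auth2→api3→mq2→api1
auth2→api3→mq2→cache2→mq1→db1→web3→api1
auth2→api3→mq2→cache2→web3→api1
auth2→api3→mq2→mq1→db1→web3→api1
auth2→api3→web3→api1
auth2→cache2→mq1→db1→web3→api1
auth2→cache2→web3→api1

11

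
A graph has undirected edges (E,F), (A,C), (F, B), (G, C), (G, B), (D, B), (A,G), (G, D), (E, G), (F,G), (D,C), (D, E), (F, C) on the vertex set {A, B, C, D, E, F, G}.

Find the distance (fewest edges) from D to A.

Distance 0: D.
Distance 1: B, C, E, G.
Distance 2: A, F — contains A.

2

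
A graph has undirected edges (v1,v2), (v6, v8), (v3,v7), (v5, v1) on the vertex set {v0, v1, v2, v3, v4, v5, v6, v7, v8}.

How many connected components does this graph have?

5

From v0: component {v0}.
From v1: component {v1, v2, v5}.
From v3: component {v3, v7}.
From v4: component {v4}.
From v6: component {v6, v8}.
That's 5 components.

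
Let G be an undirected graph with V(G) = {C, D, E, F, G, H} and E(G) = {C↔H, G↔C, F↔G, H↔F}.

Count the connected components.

3

From C: component {C, F, G, H}.
From D: component {D}.
From E: component {E}.
That's 3 components.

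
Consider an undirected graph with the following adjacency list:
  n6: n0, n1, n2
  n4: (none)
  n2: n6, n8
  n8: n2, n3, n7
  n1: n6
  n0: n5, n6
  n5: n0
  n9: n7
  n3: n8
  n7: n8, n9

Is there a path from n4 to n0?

n4 has no edges, so nothing is reachable from it.

No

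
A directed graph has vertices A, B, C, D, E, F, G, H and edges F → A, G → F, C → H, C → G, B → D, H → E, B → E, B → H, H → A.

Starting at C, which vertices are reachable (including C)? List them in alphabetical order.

Start at C.
Its neighbours: G, H.
Then their neighbours: A, E, F.
Nothing further is reachable.

A, C, E, F, G, H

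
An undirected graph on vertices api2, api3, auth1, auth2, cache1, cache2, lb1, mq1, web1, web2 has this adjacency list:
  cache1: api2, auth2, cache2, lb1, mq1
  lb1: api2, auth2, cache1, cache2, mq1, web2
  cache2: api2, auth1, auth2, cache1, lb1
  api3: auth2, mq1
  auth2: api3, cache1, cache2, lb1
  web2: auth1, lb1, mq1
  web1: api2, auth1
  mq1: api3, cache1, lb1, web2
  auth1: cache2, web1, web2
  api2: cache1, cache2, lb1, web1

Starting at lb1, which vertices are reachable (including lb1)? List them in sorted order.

api2, api3, auth1, auth2, cache1, cache2, lb1, mq1, web1, web2

Start at lb1.
Its neighbours: api2, auth2, cache1, cache2, mq1, web2.
Then their neighbours: api3, auth1, web1.
Every vertex is now reached.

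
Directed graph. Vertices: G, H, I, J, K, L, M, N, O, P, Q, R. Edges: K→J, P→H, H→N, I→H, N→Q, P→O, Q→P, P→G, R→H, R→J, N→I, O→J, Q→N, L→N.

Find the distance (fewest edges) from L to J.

5

Distance 0: L.
Distance 1: N.
Distance 2: I, Q.
Distance 3: H, P.
Distance 4: G, O.
Distance 5: J — contains J.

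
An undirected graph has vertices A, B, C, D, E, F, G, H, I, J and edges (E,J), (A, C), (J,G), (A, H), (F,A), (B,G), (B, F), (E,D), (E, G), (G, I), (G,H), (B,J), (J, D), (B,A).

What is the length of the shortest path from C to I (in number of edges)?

Distance 0: C.
Distance 1: A.
Distance 2: B, F, H.
Distance 3: G, J.
Distance 4: D, E, I — contains I.

4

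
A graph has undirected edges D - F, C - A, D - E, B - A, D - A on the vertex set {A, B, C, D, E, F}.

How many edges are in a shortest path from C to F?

3

Distance 0: C.
Distance 1: A.
Distance 2: B, D.
Distance 3: E, F — contains F.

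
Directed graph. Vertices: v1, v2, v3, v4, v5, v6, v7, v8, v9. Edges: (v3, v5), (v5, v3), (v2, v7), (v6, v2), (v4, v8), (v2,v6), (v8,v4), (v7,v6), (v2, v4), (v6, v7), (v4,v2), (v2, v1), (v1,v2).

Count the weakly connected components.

3

From v1: component {v1, v2, v4, v6, v7, v8}.
From v3: component {v3, v5}.
From v9: component {v9}.
That's 3 components.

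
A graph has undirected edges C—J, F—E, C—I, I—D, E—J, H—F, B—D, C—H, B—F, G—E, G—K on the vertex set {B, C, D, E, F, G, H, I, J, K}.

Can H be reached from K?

Yes

Explore from K.
Distance 1: reach G.
Distance 2: reach E.
Distance 3: reach F, J.
Distance 4: reach B, C, H.
Found H.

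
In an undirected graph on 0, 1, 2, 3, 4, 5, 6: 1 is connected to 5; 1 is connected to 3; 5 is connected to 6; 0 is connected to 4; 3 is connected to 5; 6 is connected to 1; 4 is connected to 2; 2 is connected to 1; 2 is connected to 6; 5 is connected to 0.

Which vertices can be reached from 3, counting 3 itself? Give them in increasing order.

Start at 3.
Its neighbours: 1, 5.
Then their neighbours: 0, 2, 6.
Then next layer: 4.
Every vertex is now reached.

0, 1, 2, 3, 4, 5, 6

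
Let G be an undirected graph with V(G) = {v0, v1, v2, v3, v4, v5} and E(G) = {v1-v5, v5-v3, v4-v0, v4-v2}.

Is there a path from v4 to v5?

Explore from v4.
Distance 1: reach v0, v2.
The search is exhausted without reaching v5; it lies in a different component.

No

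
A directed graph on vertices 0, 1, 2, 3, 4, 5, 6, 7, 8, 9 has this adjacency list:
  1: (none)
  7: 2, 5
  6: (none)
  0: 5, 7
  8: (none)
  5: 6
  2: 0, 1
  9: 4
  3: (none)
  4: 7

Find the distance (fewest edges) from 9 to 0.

Distance 0: 9.
Distance 1: 4.
Distance 2: 7.
Distance 3: 2, 5.
Distance 4: 0, 1, 6 — contains 0.

4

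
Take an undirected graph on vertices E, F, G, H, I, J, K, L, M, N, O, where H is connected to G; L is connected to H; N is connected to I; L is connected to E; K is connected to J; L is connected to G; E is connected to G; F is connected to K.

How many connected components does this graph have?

5

From E: component {E, G, H, L}.
From F: component {F, J, K}.
From I: component {I, N}.
From M: component {M}.
From O: component {O}.
That's 5 components.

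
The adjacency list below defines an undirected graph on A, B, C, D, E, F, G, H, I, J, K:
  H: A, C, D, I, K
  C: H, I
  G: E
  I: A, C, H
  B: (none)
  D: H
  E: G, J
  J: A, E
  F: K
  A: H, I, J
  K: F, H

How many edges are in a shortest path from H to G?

4

Distance 0: H.
Distance 1: A, C, D, I, K.
Distance 2: F, J.
Distance 3: E.
Distance 4: G — contains G.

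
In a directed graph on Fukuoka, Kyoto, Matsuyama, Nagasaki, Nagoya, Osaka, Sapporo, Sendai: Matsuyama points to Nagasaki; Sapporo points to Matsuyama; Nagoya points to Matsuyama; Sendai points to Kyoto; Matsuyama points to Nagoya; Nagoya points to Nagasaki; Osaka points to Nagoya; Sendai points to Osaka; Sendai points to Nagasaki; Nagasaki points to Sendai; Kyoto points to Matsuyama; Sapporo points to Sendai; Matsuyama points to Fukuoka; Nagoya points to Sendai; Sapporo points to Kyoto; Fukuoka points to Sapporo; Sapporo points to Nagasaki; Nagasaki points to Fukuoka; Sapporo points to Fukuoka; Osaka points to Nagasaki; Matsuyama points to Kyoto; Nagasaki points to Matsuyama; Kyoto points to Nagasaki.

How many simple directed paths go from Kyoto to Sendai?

12

Kyoto→Matsuyama→Fukuoka→Sapporo→Nagasaki→Sendai
Kyoto→Matsuyama→Fukuoka→Sapporo→Sendai
Kyoto→Matsuyama→Nagasaki→Fukuoka→Sapporo→Sendai
Kyoto→Matsuyama→Nagasaki→Sendai
Kyoto→Matsuyama→Nagoya→Nagasaki→Fukuoka→Sapporo→Sendai
Kyoto→Matsuyama→Nagoya→Nagasaki→Sendai
Kyoto→Matsuyama→Nagoya→Sendai
Kyoto→Nagasaki→Fukuoka→Sapporo→Matsuyama→Nagoya→Sendai
Kyoto→Nagasaki→Fukuoka→Sapporo→Sendai
Kyoto→Nagasaki→Matsuyama→Fukuoka→Sapporo→Sendai
Kyoto→Nagasaki→Matsuyama→Nagoya→Sendai
Kyoto→Nagasaki→Sendai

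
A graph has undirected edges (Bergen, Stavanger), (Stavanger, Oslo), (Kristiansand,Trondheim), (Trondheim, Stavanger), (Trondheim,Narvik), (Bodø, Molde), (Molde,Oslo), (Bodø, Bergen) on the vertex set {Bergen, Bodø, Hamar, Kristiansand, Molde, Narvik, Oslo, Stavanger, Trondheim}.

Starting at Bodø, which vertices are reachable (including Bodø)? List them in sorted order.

Bergen, Bodø, Kristiansand, Molde, Narvik, Oslo, Stavanger, Trondheim

Start at Bodø.
Its neighbours: Bergen, Molde.
Then their neighbours: Oslo, Stavanger.
Then next layer: Trondheim.
Then next layer: Kristiansand, Narvik.
Nothing further is reachable.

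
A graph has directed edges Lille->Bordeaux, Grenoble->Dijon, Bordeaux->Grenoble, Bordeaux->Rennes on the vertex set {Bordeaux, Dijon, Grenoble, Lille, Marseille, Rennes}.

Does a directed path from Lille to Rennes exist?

Explore from Lille.
Distance 1: reach Bordeaux.
Distance 2: reach Grenoble, Rennes.
Found Rennes.

Yes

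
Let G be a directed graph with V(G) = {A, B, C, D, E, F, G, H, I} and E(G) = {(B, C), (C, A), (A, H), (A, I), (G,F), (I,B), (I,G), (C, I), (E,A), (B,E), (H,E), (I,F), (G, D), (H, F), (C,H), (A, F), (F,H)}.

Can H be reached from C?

Yes

Explore from C.
Distance 1: reach A, H, I.
Found H.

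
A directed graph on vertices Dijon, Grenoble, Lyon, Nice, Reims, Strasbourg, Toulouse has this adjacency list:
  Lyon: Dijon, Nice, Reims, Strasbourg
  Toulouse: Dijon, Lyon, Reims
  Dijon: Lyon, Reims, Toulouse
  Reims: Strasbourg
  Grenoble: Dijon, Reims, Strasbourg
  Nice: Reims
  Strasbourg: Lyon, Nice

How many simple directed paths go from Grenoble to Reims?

Grenoble→Dijon→Lyon→Nice→Reims
Grenoble→Dijon→Lyon→Reims
Grenoble→Dijon→Lyon→Strasbourg→Nice→Reims
Grenoble→Dijon→Reims
Grenoble→Dijon→Toulouse→Lyon→Nice→Reims
Grenoble→Dijon→Toulouse→Lyon→Reims
Grenoble→Dijon→Toulouse→Lyon→Strasbourg→Nice→Reims
Grenoble→Dijon→Toulouse→Reims
Grenoble→Reims
Grenoble→Strasbourg→Lyon→Dijon→Reims
Grenoble→Strasbourg→Lyon→Dijon→Toulouse→Reims
Grenoble→Strasbourg→Lyon→Nice→Reims
Grenoble→Strasbourg→Lyon→Reims
Grenoble→Strasbourg→Nice→Reims

14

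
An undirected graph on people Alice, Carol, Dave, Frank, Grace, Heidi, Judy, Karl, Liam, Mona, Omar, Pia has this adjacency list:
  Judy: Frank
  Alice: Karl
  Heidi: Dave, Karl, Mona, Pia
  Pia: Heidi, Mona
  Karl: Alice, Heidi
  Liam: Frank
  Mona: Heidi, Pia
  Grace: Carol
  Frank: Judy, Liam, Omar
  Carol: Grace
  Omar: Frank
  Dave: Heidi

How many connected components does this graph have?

From Alice: component {Alice, Dave, Heidi, Karl, Mona, Pia}.
From Carol: component {Carol, Grace}.
From Frank: component {Frank, Judy, Liam, Omar}.
That's 3 components.

3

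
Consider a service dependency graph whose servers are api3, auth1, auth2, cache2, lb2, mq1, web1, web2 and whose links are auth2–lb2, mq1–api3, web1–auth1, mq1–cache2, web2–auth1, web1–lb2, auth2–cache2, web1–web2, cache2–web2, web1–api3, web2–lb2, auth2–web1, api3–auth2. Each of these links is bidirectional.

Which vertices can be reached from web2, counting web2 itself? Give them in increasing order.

Start at web2.
Its neighbours: auth1, cache2, lb2, web1.
Then their neighbours: api3, auth2, mq1.
Every vertex is now reached.

api3, auth1, auth2, cache2, lb2, mq1, web1, web2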